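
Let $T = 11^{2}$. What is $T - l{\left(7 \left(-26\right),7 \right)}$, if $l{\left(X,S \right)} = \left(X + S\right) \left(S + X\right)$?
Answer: $-30504$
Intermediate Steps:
$l{\left(X,S \right)} = \left(S + X\right)^{2}$ ($l{\left(X,S \right)} = \left(S + X\right) \left(S + X\right) = \left(S + X\right)^{2}$)
$T = 121$
$T - l{\left(7 \left(-26\right),7 \right)} = 121 - \left(7 + 7 \left(-26\right)\right)^{2} = 121 - \left(7 - 182\right)^{2} = 121 - \left(-175\right)^{2} = 121 - 30625 = -30504$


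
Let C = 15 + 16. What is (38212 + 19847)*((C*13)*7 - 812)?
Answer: 116640531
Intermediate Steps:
C = 31
(38212 + 19847)*((C*13)*7 - 812) = (38212 + 19847)*((31*13)*7 - 812) = 58059*(403*7 - 812) = 58059*(2821 - 812) = 58059*2009 = 116640531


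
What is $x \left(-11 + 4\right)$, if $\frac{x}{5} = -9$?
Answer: $315$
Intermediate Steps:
$x = -45$ ($x = 5 \left(-9\right) = -45$)
$x \left(-11 + 4\right) = - 45 \left(-11 + 4\right) = \left(-45\right) \left(-7\right) = 315$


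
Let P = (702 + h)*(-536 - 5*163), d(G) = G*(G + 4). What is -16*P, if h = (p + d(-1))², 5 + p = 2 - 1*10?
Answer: 20708128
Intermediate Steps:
d(G) = G*(4 + G)
p = -13 (p = -5 + (2 - 1*10) = -5 + (2 - 10) = -5 - 8 = -13)
h = 256 (h = (-13 - (4 - 1))² = (-13 - 1*3)² = (-13 - 3)² = (-16)² = 256)
P = -1294258 (P = (702 + 256)*(-536 - 5*163) = 958*(-536 - 815) = 958*(-1351) = -1294258)
-16*P = -16*(-1294258) = 20708128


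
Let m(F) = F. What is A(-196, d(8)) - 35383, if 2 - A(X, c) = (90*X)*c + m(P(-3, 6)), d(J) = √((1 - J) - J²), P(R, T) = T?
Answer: -35387 + 17640*I*√71 ≈ -35387.0 + 1.4864e+5*I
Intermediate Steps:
d(J) = √(1 - J - J²)
A(X, c) = -4 - 90*X*c (A(X, c) = 2 - ((90*X)*c + 6) = 2 - (90*X*c + 6) = 2 - (6 + 90*X*c) = 2 + (-6 - 90*X*c) = -4 - 90*X*c)
A(-196, d(8)) - 35383 = (-4 - 90*(-196)*√(1 - 1*8 - 1*8²)) - 35383 = (-4 - 90*(-196)*√(1 - 8 - 1*64)) - 35383 = (-4 - 90*(-196)*√(1 - 8 - 64)) - 35383 = (-4 - 90*(-196)*√(-71)) - 35383 = (-4 - 90*(-196)*I*√71) - 35383 = (-4 + 17640*I*√71) - 35383 = -35387 + 17640*I*√71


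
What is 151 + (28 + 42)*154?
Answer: 10931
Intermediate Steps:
151 + (28 + 42)*154 = 151 + 70*154 = 151 + 10780 = 10931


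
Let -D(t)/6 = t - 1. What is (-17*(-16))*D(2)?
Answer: -1632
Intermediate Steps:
D(t) = 6 - 6*t (D(t) = -6*(t - 1) = -6*(-1 + t) = 6 - 6*t)
(-17*(-16))*D(2) = (-17*(-16))*(6 - 6*2) = 272*(6 - 12) = 272*(-6) = -1632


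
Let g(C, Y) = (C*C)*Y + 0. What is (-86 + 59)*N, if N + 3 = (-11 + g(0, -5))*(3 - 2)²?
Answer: 378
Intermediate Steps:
g(C, Y) = Y*C² (g(C, Y) = C²*Y + 0 = Y*C² + 0 = Y*C²)
N = -14 (N = -3 + (-11 - 5*0²)*(3 - 2)² = -3 + (-11 - 5*0)*1² = -3 + (-11 + 0)*1 = -3 - 11*1 = -3 - 11 = -14)
(-86 + 59)*N = (-86 + 59)*(-14) = -27*(-14) = 378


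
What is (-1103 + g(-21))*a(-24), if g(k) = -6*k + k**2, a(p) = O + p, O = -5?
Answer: 15544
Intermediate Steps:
a(p) = -5 + p
g(k) = k**2 - 6*k
(-1103 + g(-21))*a(-24) = (-1103 - 21*(-6 - 21))*(-5 - 24) = (-1103 - 21*(-27))*(-29) = (-1103 + 567)*(-29) = -536*(-29) = 15544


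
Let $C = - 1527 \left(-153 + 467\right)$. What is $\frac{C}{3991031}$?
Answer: $- \frac{479478}{3991031} \approx -0.12014$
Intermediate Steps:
$C = -479478$ ($C = \left(-1527\right) 314 = -479478$)
$\frac{C}{3991031} = - \frac{479478}{3991031}$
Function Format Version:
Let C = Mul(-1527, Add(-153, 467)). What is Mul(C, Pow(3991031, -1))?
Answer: Rational(-479478, 3991031) ≈ -0.12014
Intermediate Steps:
C = -479478 (C = Mul(-1527, 314) = -479478)
Mul(C, Pow(3991031, -1)) = Mul(-479478, Pow(3991031, -1)) = Mul(-479478, Rational(1, 3991031)) = Rational(-479478, 3991031)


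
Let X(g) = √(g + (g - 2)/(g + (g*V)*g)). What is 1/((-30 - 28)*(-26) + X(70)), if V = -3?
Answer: 2757755/4158566536 - √234087315/4158566536 ≈ 0.00065947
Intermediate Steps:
X(g) = √(g + (-2 + g)/(g - 3*g²)) (X(g) = √(g + (g - 2)/(g + (g*(-3))*g)) = √(g + (-2 + g)/(g + (-3*g)*g)) = √(g + (-2 + g)/(g - 3*g²)))
1/((-30 - 28)*(-26) + X(70)) = 1/((-30 - 28)*(-26) + √((2 - 1*70 + 70²*(-1 + 3*70))/(70*(-1 + 3*70)))) = 1/(-58*(-26) + √((2 - 70 + 4900*(-1 + 210))/(70*(-1 + 210)))) = 1/(1508 + √((1/70)*(2 - 70 + 4900*209)/209)) = 1/(1508 + √((1/70)*(1/209)*(2 - 70 + 1024100))) = 1/(1508 + √((1/70)*(1/209)*1024032)) = 1/(1508 + √(512016/7315)) = 1/(1508 + 4*√234087315/7315)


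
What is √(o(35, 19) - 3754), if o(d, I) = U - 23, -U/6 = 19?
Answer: I*√3891 ≈ 62.378*I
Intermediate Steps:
U = -114 (U = -6*19 = -114)
o(d, I) = -137 (o(d, I) = -114 - 23 = -137)
√(o(35, 19) - 3754) = √(-137 - 3754) = √(-3891) = I*√3891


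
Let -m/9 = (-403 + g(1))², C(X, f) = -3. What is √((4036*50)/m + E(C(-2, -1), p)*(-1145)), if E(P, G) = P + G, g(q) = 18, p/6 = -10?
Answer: √3849187663/231 ≈ 268.58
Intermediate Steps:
p = -60 (p = 6*(-10) = -60)
m = -1334025 (m = -9*(-403 + 18)² = -9*(-385)² = -9*148225 = -1334025)
E(P, G) = G + P
√((4036*50)/m + E(C(-2, -1), p)*(-1145)) = √((4036*50)/(-1334025) + (-60 - 3)*(-1145)) = √(201800*(-1/1334025) - 63*(-1145)) = √(-8072/53361 + 72135) = √(3849187663/53361) = √3849187663/231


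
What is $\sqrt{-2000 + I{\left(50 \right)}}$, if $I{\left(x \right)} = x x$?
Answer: $10 \sqrt{5} \approx 22.361$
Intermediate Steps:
$I{\left(x \right)} = x^{2}$
$\sqrt{-2000 + I{\left(50 \right)}} = \sqrt{-2000 + 50^{2}} = \sqrt{-2000 + 2500} = \sqrt{500} = 10 \sqrt{5}$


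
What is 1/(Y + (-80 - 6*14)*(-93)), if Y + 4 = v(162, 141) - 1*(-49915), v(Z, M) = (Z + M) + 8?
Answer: 1/65474 ≈ 1.5273e-5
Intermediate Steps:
v(Z, M) = 8 + M + Z (v(Z, M) = (M + Z) + 8 = 8 + M + Z)
Y = 50222 (Y = -4 + ((8 + 141 + 162) - 1*(-49915)) = -4 + (311 + 49915) = -4 + 50226 = 50222)
1/(Y + (-80 - 6*14)*(-93)) = 1/(50222 + (-80 - 6*14)*(-93)) = 1/(50222 + (-80 - 84)*(-93)) = 1/(50222 - 164*(-93)) = 1/(50222 + 15252) = 1/65474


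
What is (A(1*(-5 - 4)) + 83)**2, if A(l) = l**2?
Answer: 26896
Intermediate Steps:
(A(1*(-5 - 4)) + 83)**2 = ((1*(-5 - 4))**2 + 83)**2 = ((1*(-9))**2 + 83)**2 = ((-9)**2 + 83)**2 = (81 + 83)**2 = 164**2 = 26896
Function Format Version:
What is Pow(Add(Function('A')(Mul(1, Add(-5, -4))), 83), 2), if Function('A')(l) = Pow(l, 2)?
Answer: 26896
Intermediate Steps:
Pow(Add(Function('A')(Mul(1, Add(-5, -4))), 83), 2) = Pow(Add(Pow(Mul(1, Add(-5, -4)), 2), 83), 2) = Pow(Add(Pow(Mul(1, -9), 2), 83), 2) = Pow(Add(Pow(-9, 2), 83), 2) = Pow(Add(81, 83), 2) = Pow(164, 2) = 26896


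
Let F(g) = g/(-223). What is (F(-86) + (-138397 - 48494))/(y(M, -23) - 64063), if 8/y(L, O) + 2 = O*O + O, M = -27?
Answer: 2625626241/900020864 ≈ 2.9173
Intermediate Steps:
y(L, O) = 8/(-2 + O + O²) (y(L, O) = 8/(-2 + (O*O + O)) = 8/(-2 + (O² + O)) = 8/(-2 + (O + O²)) = 8/(-2 + O + O²))
F(g) = -g/223 (F(g) = g*(-1/223) = -g/223)
(F(-86) + (-138397 - 48494))/(y(M, -23) - 64063) = (-1/223*(-86) + (-138397 - 48494))/(8/(-2 - 23 + (-23)²) - 64063) = (86/223 - 186891)/(8/(-2 - 23 + 529) - 64063) = -41676607/(223*(8/504 - 64063)) = -41676607/(223*(8*(1/504) - 64063)) = -41676607/(223*(1/63 - 64063)) = -41676607/(223*(-4035968/63)) = -41676607/223*(-63/4035968) = 2625626241/900020864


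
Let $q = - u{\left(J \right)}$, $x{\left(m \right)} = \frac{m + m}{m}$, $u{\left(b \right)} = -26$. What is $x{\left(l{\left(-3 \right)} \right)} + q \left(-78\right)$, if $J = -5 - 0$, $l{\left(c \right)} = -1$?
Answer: $-2026$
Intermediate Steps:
$J = -5$ ($J = -5 + 0 = -5$)
$x{\left(m \right)} = 2$ ($x{\left(m \right)} = \frac{2 m}{m} = 2$)
$q = 26$ ($q = \left(-1\right) \left(-26\right) = 26$)
$x{\left(l{\left(-3 \right)} \right)} + q \left(-78\right) = 2 + 26 \left(-78\right) = 2 - 2028 = -2026$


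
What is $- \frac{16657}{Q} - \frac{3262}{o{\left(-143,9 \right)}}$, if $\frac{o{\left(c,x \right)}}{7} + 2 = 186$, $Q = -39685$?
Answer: $- \frac{7714161}{3651020} \approx -2.1129$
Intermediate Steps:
$o{\left(c,x \right)} = 1288$ ($o{\left(c,x \right)} = -14 + 7 \cdot 186 = -14 + 1302 = 1288$)
$- \frac{16657}{Q} - \frac{3262}{o{\left(-143,9 \right)}} = - \frac{16657}{-39685} - \frac{3262}{1288} = \left(-16657\right) \left(- \frac{1}{39685}\right) - \frac{233}{92} = \frac{16657}{39685} - \frac{233}{92} = - \frac{7714161}{3651020}$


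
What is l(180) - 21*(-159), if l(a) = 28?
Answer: 3367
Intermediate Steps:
l(180) - 21*(-159) = 28 - 21*(-159) = 28 + 3339 = 3367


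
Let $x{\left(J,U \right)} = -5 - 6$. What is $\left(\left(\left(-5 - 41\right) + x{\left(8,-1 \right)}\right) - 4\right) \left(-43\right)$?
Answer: $2623$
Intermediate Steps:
$x{\left(J,U \right)} = -11$ ($x{\left(J,U \right)} = -5 - 6 = -11$)
$\left(\left(\left(-5 - 41\right) + x{\left(8,-1 \right)}\right) - 4\right) \left(-43\right) = \left(\left(\left(-5 - 41\right) - 11\right) - 4\right) \left(-43\right) = \left(\left(-46 - 11\right) - 4\right) \left(-43\right) = \left(-57 - 4\right) \left(-43\right) = \left(-61\right) \left(-43\right) = 2623$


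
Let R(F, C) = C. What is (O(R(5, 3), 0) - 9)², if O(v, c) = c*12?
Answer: 81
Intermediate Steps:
O(v, c) = 12*c
(O(R(5, 3), 0) - 9)² = (12*0 - 9)² = (0 - 9)² = (-9)² = 81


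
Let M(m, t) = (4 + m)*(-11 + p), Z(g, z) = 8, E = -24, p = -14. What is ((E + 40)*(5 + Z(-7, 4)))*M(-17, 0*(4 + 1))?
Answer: 67600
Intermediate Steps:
M(m, t) = -100 - 25*m (M(m, t) = (4 + m)*(-11 - 14) = (4 + m)*(-25) = -100 - 25*m)
((E + 40)*(5 + Z(-7, 4)))*M(-17, 0*(4 + 1)) = ((-24 + 40)*(5 + 8))*(-100 - 25*(-17)) = (16*13)*(-100 + 425) = 208*325 = 67600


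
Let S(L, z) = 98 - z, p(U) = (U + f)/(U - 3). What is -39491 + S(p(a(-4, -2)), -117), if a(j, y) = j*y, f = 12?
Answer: -39276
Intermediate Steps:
p(U) = (12 + U)/(-3 + U) (p(U) = (U + 12)/(U - 3) = (12 + U)/(-3 + U))
-39491 + S(p(a(-4, -2)), -117) = -39491 + (98 - 1*(-117)) = -39491 + (98 + 117) = -39491 + 215 = -39276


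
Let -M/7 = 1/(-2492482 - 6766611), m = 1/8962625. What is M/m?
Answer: 62738375/9259093 ≈ 6.7759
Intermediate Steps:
m = 1/8962625 ≈ 1.1157e-7
M = 7/9259093 (M = -7/(-2492482 - 6766611) = -7/(-9259093) = -7*(-1/9259093) = 7/9259093 ≈ 7.5601e-7)
M/m = 7/(9259093*(1/8962625)) = (7/9259093)*8962625 = 62738375/9259093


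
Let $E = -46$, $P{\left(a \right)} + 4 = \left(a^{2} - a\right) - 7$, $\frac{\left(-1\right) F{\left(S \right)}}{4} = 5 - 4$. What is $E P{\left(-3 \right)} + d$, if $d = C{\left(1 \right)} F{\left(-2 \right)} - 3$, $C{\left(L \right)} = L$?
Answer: $-53$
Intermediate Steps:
$F{\left(S \right)} = -4$ ($F{\left(S \right)} = - 4 \left(5 - 4\right) = \left(-4\right) 1 = -4$)
$P{\left(a \right)} = -11 + a^{2} - a$ ($P{\left(a \right)} = -4 - \left(7 + a - a^{2}\right) = -11 + a^{2} - a$)
$d = -7$ ($d = 1 \left(-4\right) - 3 = -4 - 3 = -7$)
$E P{\left(-3 \right)} + d = - 46 \left(-11 + \left(-3\right)^{2} - -3\right) - 7 = - 46 \left(-11 + 9 + 3\right) - 7 = \left(-46\right) 1 - 7 = -46 - 7 = -53$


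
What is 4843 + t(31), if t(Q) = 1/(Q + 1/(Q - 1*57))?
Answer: 3898641/805 ≈ 4843.0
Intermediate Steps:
t(Q) = 1/(Q + 1/(-57 + Q)) (t(Q) = 1/(Q + 1/(Q - 57)) = 1/(Q + 1/(-57 + Q)))
4843 + t(31) = 4843 + (-57 + 31)/(1 + 31² - 57*31) = 4843 - 26/(1 + 961 - 1767) = 4843 - 26/(-805) = 4843 - 1/805*(-26) = 4843 + 26/805 = 3898641/805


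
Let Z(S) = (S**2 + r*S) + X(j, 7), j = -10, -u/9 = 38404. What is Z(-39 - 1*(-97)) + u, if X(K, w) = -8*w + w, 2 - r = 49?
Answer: -345047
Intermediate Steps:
u = -345636 (u = -9*38404 = -345636)
r = -47 (r = 2 - 1*49 = 2 - 49 = -47)
X(K, w) = -7*w
Z(S) = -49 + S**2 - 47*S (Z(S) = (S**2 - 47*S) - 7*7 = (S**2 - 47*S) - 49 = -49 + S**2 - 47*S)
Z(-39 - 1*(-97)) + u = (-49 + (-39 - 1*(-97))**2 - 47*(-39 - 1*(-97))) - 345636 = (-49 + (-39 + 97)**2 - 47*(-39 + 97)) - 345636 = (-49 + 58**2 - 47*58) - 345636 = (-49 + 3364 - 2726) - 345636 = 589 - 345636 = -345047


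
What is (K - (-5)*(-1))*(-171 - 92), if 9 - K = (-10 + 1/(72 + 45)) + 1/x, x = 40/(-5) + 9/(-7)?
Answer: -2169224/585 ≈ -3708.1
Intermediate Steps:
x = -65/7 (x = 40*(-⅕) + 9*(-⅐) = -8 - 9/7 = -65/7 ≈ -9.2857)
K = 11173/585 (K = 9 - ((-10 + 1/(72 + 45)) + 1/(-65/7)) = 9 - ((-10 + 1/117) - 7/65) = 9 - (-1169/117 - 7/65) = 9 - 1*(-5908/585) = 9 + 5908/585 = 11173/585 ≈ 19.099)
(K - (-5)*(-1))*(-171 - 92) = (11173/585 - (-5)*(-1))*(-171 - 92) = (11173/585 - 1*5)*(-263) = (11173/585 - 5)*(-263) = (8248/585)*(-263) = -2169224/585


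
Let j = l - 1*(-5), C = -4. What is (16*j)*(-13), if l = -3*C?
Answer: -3536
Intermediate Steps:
l = 12 (l = -3*(-4) = 12)
j = 17 (j = 12 - 1*(-5) = 12 + 5 = 17)
(16*j)*(-13) = (16*17)*(-13) = 272*(-13) = -3536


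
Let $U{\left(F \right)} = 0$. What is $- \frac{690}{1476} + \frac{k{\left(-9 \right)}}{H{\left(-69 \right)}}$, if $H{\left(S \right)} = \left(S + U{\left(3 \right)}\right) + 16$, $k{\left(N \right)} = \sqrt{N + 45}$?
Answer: $- \frac{7571}{13038} \approx -0.58069$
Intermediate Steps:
$k{\left(N \right)} = \sqrt{45 + N}$
$H{\left(S \right)} = 16 + S$ ($H{\left(S \right)} = \left(S + 0\right) + 16 = S + 16 = 16 + S$)
$- \frac{690}{1476} + \frac{k{\left(-9 \right)}}{H{\left(-69 \right)}} = - \frac{690}{1476} + \frac{\sqrt{45 - 9}}{16 - 69} = \left(-690\right) \frac{1}{1476} + \frac{\sqrt{36}}{-53} = - \frac{115}{246} + 6 \left(- \frac{1}{53}\right) = - \frac{115}{246} - \frac{6}{53} = - \frac{7571}{13038}$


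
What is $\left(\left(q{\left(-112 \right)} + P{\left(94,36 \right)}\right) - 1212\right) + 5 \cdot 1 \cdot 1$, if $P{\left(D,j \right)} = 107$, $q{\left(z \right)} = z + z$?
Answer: $-1324$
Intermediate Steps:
$q{\left(z \right)} = 2 z$
$\left(\left(q{\left(-112 \right)} + P{\left(94,36 \right)}\right) - 1212\right) + 5 \cdot 1 \cdot 1 = \left(\left(2 \left(-112\right) + 107\right) - 1212\right) + 5 \cdot 1 \cdot 1 = \left(\left(-224 + 107\right) - 1212\right) + 5 \cdot 1 = \left(-117 - 1212\right) + 5 = -1329 + 5 = -1324$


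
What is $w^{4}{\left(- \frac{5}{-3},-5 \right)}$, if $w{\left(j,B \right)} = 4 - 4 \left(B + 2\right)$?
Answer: $65536$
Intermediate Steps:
$w{\left(j,B \right)} = -4 - 4 B$ ($w{\left(j,B \right)} = 4 - 4 \left(2 + B\right) = 4 - \left(8 + 4 B\right) = -4 - 4 B$)
$w^{4}{\left(- \frac{5}{-3},-5 \right)} = \left(-4 - -20\right)^{4} = \left(-4 + 20\right)^{4} = 16^{4} = 65536$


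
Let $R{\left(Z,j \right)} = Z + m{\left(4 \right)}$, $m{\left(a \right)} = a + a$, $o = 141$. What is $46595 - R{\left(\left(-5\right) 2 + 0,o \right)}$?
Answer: $46597$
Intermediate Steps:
$m{\left(a \right)} = 2 a$
$R{\left(Z,j \right)} = 8 + Z$ ($R{\left(Z,j \right)} = Z + 2 \cdot 4 = Z + 8 = 8 + Z$)
$46595 - R{\left(\left(-5\right) 2 + 0,o \right)} = 46595 - \left(8 + \left(\left(-5\right) 2 + 0\right)\right) = 46595 - \left(8 + \left(-10 + 0\right)\right) = 46595 - \left(8 - 10\right) = 46595 - -2 = 46595 + 2 = 46597$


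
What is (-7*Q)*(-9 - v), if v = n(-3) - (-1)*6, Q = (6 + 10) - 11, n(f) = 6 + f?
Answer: 630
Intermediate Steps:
Q = 5 (Q = 16 - 11 = 5)
v = 9 (v = (6 - 3) - (-1)*6 = 3 - 1*(-6) = 3 + 6 = 9)
(-7*Q)*(-9 - v) = (-7*5)*(-9 - 1*9) = -35*(-9 - 9) = -35*(-18) = 630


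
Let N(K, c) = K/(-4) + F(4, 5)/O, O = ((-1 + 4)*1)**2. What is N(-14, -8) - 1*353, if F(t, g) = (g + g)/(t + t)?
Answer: -12577/36 ≈ -349.36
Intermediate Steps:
F(t, g) = g/t (F(t, g) = (2*g)/((2*t)) = (2*g)*(1/(2*t)) = g/t)
O = 9 (O = (3*1)**2 = 3**2 = 9)
N(K, c) = 5/36 - K/4 (N(K, c) = K/(-4) + (5/4)/9 = K*(-1/4) + (5*(1/4))*(1/9) = -K/4 + (5/4)*(1/9) = -K/4 + 5/36 = 5/36 - K/4)
N(-14, -8) - 1*353 = (5/36 - 1/4*(-14)) - 1*353 = (5/36 + 7/2) - 353 = 131/36 - 353 = -12577/36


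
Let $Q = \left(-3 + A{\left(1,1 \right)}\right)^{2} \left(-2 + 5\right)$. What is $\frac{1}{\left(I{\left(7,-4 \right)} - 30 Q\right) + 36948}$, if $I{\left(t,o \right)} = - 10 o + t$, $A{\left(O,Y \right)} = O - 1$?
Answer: $\frac{1}{36185} \approx 2.7636 \cdot 10^{-5}$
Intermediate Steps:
$A{\left(O,Y \right)} = -1 + O$ ($A{\left(O,Y \right)} = O - 1 = -1 + O$)
$Q = 27$ ($Q = \left(-3 + \left(-1 + 1\right)\right)^{2} \left(-2 + 5\right) = \left(-3 + 0\right)^{2} \cdot 3 = \left(-3\right)^{2} \cdot 3 = 9 \cdot 3 = 27$)
$I{\left(t,o \right)} = t - 10 o$
$\frac{1}{\left(I{\left(7,-4 \right)} - 30 Q\right) + 36948} = \frac{1}{\left(\left(7 - -40\right) - 810\right) + 36948} = \frac{1}{\left(\left(7 + 40\right) - 810\right) + 36948} = \frac{1}{\left(47 - 810\right) + 36948} = \frac{1}{-763 + 36948} = \frac{1}{36185}$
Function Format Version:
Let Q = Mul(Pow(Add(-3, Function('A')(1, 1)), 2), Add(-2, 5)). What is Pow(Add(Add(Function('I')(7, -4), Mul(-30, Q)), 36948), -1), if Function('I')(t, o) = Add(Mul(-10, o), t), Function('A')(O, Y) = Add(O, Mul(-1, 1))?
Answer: Rational(1, 36185) ≈ 2.7636e-5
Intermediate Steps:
Function('A')(O, Y) = Add(-1, O) (Function('A')(O, Y) = Add(O, -1) = Add(-1, O))
Q = 27 (Q = Mul(Pow(Add(-3, Add(-1, 1)), 2), Add(-2, 5)) = Mul(Pow(Add(-3, 0), 2), 3) = Mul(Pow(-3, 2), 3) = Mul(9, 3) = 27)
Function('I')(t, o) = Add(t, Mul(-10, o))
Pow(Add(Add(Function('I')(7, -4), Mul(-30, Q)), 36948), -1) = Pow(Add(Add(Add(7, Mul(-10, -4)), Mul(-30, 27)), 36948), -1) = Pow(Add(Add(Add(7, 40), -810), 36948), -1) = Pow(Add(Add(47, -810), 36948), -1) = Pow(Add(-763, 36948), -1) = Pow(36185, -1) = Rational(1, 36185)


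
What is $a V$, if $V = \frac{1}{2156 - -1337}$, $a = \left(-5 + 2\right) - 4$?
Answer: $- \frac{1}{499} \approx -0.002004$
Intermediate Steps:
$a = -7$ ($a = -3 - 4 = -7$)
$V = \frac{1}{3493}$ ($V = \frac{1}{2156 + 1337} = \frac{1}{3493} \approx 0.00028629$)
$a V = \left(-7\right) \frac{1}{3493} = - \frac{1}{499}$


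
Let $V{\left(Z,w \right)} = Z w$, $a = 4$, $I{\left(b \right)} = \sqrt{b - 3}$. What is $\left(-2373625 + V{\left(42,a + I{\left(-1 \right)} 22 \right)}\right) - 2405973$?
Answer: $-4779430 + 1848 i \approx -4.7794 \cdot 10^{6} + 1848.0 i$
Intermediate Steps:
$I{\left(b \right)} = \sqrt{-3 + b}$
$\left(-2373625 + V{\left(42,a + I{\left(-1 \right)} 22 \right)}\right) - 2405973 = \left(-2373625 + 42 \left(4 + \sqrt{-3 - 1} \cdot 22\right)\right) - 2405973 = \left(-2373625 + 42 \left(4 + \sqrt{-4} \cdot 22\right)\right) - 2405973 = \left(-2373625 + 42 \left(4 + 2 i 22\right)\right) - 2405973 = \left(-2373625 + 42 \left(4 + 44 i\right)\right) - 2405973 = \left(-2373625 + \left(168 + 1848 i\right)\right) - 2405973 = \left(-2373457 + 1848 i\right) - 2405973 = -4779430 + 1848 i$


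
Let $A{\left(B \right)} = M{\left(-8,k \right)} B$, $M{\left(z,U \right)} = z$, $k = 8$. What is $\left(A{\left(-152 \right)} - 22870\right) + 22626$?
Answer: $972$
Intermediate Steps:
$A{\left(B \right)} = - 8 B$
$\left(A{\left(-152 \right)} - 22870\right) + 22626 = \left(\left(-8\right) \left(-152\right) - 22870\right) + 22626 = \left(1216 - 22870\right) + 22626 = -21654 + 22626 = 972$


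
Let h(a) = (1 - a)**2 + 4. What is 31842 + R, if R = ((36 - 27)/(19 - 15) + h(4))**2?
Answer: 513193/16 ≈ 32075.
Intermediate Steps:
h(a) = 4 + (1 - a)**2
R = 3721/16 (R = ((36 - 27)/(19 - 15) + (4 + (-1 + 4)**2))**2 = (9/4 + (4 + 3**2))**2 = (9*(1/4) + (4 + 9))**2 = (9/4 + 13)**2 = (61/4)**2 = 3721/16 ≈ 232.56)
31842 + R = 31842 + 3721/16 = 513193/16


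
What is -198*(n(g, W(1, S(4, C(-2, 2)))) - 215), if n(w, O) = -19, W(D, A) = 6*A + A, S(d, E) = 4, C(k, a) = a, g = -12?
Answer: 46332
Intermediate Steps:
W(D, A) = 7*A
-198*(n(g, W(1, S(4, C(-2, 2)))) - 215) = -198*(-19 - 215) = -198*(-234) = 46332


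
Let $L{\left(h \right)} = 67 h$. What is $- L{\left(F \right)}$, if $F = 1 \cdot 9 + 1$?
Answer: $-670$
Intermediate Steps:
$F = 10$ ($F = 9 + 1 = 10$)
$- L{\left(F \right)} = - 67 \cdot 10 = \left(-1\right) 670 = -670$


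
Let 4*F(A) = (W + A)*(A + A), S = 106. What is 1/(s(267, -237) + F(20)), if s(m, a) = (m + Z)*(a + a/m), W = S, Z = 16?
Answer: -89/5879536 ≈ -1.5137e-5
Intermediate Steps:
W = 106
s(m, a) = (16 + m)*(a + a/m) (s(m, a) = (m + 16)*(a + a/m) = (16 + m)*(a + a/m))
F(A) = A*(106 + A)/2 (F(A) = ((106 + A)*(A + A))/4 = ((106 + A)*(2*A))/4 = (2*A*(106 + A))/4 = A*(106 + A)/2)
1/(s(267, -237) + F(20)) = 1/(-237*(16 + 267*(17 + 267))/267 + (1/2)*20*(106 + 20)) = 1/(-237*1/267*(16 + 267*284) + (1/2)*20*126) = 1/(-237*1/267*(16 + 75828) + 1260) = 1/(-237*1/267*75844 + 1260) = 1/(-5991676/89 + 1260) = 1/(-5879536/89) = -89/5879536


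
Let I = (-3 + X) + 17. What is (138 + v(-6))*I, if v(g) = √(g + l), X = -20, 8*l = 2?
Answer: -828 - 3*I*√23 ≈ -828.0 - 14.387*I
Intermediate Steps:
l = ¼ (l = (⅛)*2 = ¼ ≈ 0.25000)
I = -6 (I = (-3 - 20) + 17 = -23 + 17 = -6)
v(g) = √(¼ + g) (v(g) = √(g + ¼) = √(¼ + g))
(138 + v(-6))*I = (138 + √(1 + 4*(-6))/2)*(-6) = (138 + √(1 - 24)/2)*(-6) = (138 + √(-23)/2)*(-6) = (138 + (I*√23)/2)*(-6) = (138 + I*√23/2)*(-6) = -828 - 3*I*√23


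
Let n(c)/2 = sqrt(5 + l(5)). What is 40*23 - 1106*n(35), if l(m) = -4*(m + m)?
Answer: 920 - 2212*I*sqrt(35) ≈ 920.0 - 13086.0*I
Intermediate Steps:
l(m) = -8*m
n(c) = 2*I*sqrt(35) (n(c) = 2*sqrt(5 - 8*5) = 2*sqrt(5 - 40) = 2*sqrt(-35) = 2*(I*sqrt(35)) = 2*I*sqrt(35))
40*23 - 1106*n(35) = 40*23 - 2212*I*sqrt(35) = 920 - 2212*I*sqrt(35)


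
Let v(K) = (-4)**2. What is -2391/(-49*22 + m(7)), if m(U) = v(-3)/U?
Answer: 5579/2510 ≈ 2.2227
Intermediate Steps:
v(K) = 16
m(U) = 16/U
-2391/(-49*22 + m(7)) = -2391/(-49*22 + 16/7) = -2391/(-1078 + 16*(1/7)) = -2391/(-1078 + 16/7) = -2391/(-7530/7) = -2391*(-7/7530) = 5579/2510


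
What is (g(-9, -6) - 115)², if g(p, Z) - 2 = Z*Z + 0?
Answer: 5929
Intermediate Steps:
g(p, Z) = 2 + Z² (g(p, Z) = 2 + (Z*Z + 0) = 2 + (Z² + 0) = 2 + Z²)
(g(-9, -6) - 115)² = ((2 + (-6)²) - 115)² = ((2 + 36) - 115)² = (38 - 115)² = (-77)² = 5929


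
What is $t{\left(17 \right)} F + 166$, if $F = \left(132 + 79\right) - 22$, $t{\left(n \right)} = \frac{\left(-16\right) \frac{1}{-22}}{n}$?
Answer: $\frac{32554}{187} \approx 174.09$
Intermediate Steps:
$t{\left(n \right)} = \frac{8}{11 n}$ ($t{\left(n \right)} = \frac{\left(-16\right) \left(- \frac{1}{22}\right)}{n} = \frac{8}{11 n}$)
$F = 189$ ($F = 211 - 22 = 189$)
$t{\left(17 \right)} F + 166 = \frac{8}{11 \cdot 17} \cdot 189 + 166 = \frac{8}{11} \cdot \frac{1}{17} \cdot 189 + 166 = \frac{8}{187} \cdot 189 + 166 = \frac{1512}{187} + 166 = \frac{32554}{187}$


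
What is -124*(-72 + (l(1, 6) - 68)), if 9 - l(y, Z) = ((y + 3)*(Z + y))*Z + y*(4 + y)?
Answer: 37696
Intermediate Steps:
l(y, Z) = 9 - y*(4 + y) - Z*(3 + y)*(Z + y) (l(y, Z) = 9 - (((y + 3)*(Z + y))*Z + y*(4 + y)) = 9 - (((3 + y)*(Z + y))*Z + y*(4 + y)) = 9 - (Z*(3 + y)*(Z + y) + y*(4 + y)) = 9 - (y*(4 + y) + Z*(3 + y)*(Z + y)) = 9 + (-y*(4 + y) - Z*(3 + y)*(Z + y)) = 9 - y*(4 + y) - Z*(3 + y)*(Z + y))
-124*(-72 + (l(1, 6) - 68)) = -124*(-72 + ((9 - 1*1**2 - 4*1 - 3*6**2 - 1*6*1**2 - 1*1*6**2 - 3*6*1) - 68)) = -124*(-72 + ((9 - 1*1 - 4 - 3*36 - 1*6*1 - 1*1*36 - 18) - 68)) = -124*(-72 + ((9 - 1 - 4 - 108 - 6 - 36 - 18) - 68)) = -124*(-72 + (-164 - 68)) = -124*(-72 - 232) = -124*(-304) = 37696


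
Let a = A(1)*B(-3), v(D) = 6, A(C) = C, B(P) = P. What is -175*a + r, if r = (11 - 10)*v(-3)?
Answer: 531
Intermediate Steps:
r = 6 (r = (11 - 10)*6 = 1*6 = 6)
a = -3 (a = 1*(-3) = -3)
-175*a + r = -175*(-3) + 6 = 525 + 6 = 531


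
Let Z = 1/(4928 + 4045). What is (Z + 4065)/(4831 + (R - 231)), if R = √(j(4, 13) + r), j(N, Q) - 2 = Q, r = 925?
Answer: 8389306580/9493012269 - 18237623*√235/47465061345 ≈ 0.87784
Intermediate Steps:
j(N, Q) = 2 + Q
Z = 1/8973 ≈ 0.00011145
R = 2*√235 (R = √((2 + 13) + 925) = √(15 + 925) = √940 = 2*√235 ≈ 30.659)
(Z + 4065)/(4831 + (R - 231)) = (1/8973 + 4065)/(4831 + (2*√235 - 231)) = 36475246/(8973*(4831 + (-231 + 2*√235))) = 36475246/(8973*(4600 + 2*√235))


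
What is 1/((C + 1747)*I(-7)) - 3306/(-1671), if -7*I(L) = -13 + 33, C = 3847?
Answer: 123287861/62317160 ≈ 1.9784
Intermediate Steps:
I(L) = -20/7 (I(L) = -(-13 + 33)/7 = -1/7*20 = -20/7)
1/((C + 1747)*I(-7)) - 3306/(-1671) = 1/((3847 + 1747)*(-20/7)) - 3306/(-1671) = -7/20/5594 - 3306*(-1/1671) = (1/5594)*(-7/20) + 1102/557 = -7/111880 + 1102/557 = 123287861/62317160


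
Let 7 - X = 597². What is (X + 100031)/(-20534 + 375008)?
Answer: -85457/118158 ≈ -0.72324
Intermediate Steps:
X = -356402 (X = 7 - 1*597² = 7 - 1*356409 = 7 - 356409 = -356402)
(X + 100031)/(-20534 + 375008) = (-356402 + 100031)/(-20534 + 375008) = -256371/354474 = -256371*1/354474 = -85457/118158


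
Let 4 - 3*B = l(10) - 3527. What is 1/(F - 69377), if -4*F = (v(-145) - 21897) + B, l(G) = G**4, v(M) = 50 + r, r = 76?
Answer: -6/380371 ≈ -1.5774e-5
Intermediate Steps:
v(M) = 126 (v(M) = 50 + 76 = 126)
B = -6469/3 (B = 4/3 - (10**4 - 3527)/3 = 4/3 - (10000 - 3527)/3 = 4/3 - 1/3*6473 = 4/3 - 6473/3 = -6469/3 ≈ -2156.3)
F = 35891/6 (F = -((126 - 21897) - 6469/3)/4 = -(-21771 - 6469/3)/4 = -1/4*(-71782/3) = 35891/6 ≈ 5981.8)
1/(F - 69377) = 1/(35891/6 - 69377) = 1/(-380371/6) = -6/380371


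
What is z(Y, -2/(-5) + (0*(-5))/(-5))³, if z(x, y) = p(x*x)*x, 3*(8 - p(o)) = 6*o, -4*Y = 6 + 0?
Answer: -9261/64 ≈ -144.70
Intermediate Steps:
Y = -3/2 (Y = -(6 + 0)/4 = -¼*6 = -3/2 ≈ -1.5000)
p(o) = 8 - 2*o
z(x, y) = x*(8 - 2*x²) (z(x, y) = (8 - 2*x*x)*x = (8 - 2*x²)*x = x*(8 - 2*x²))
z(Y, -2/(-5) + (0*(-5))/(-5))³ = (2*(-3/2)*(4 - (-3/2)²))³ = (2*(-3/2)*(4 - 1*9/4))³ = (2*(-3/2)*(4 - 9/4))³ = (2*(-3/2)*(7/4))³ = (-21/4)³ = -9261/64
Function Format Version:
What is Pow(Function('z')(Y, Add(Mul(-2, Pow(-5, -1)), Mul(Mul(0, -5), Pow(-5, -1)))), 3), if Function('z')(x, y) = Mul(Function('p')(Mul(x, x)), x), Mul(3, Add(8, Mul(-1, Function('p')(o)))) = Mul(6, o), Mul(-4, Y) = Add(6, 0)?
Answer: Rational(-9261, 64) ≈ -144.70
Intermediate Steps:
Y = Rational(-3, 2) (Y = Mul(Rational(-1, 4), Add(6, 0)) = Mul(Rational(-1, 4), 6) = Rational(-3, 2) ≈ -1.5000)
Function('p')(o) = Add(8, Mul(-2, o)) (Function('p')(o) = Add(8, Mul(Rational(-1, 3), Mul(6, o))) = Add(8, Mul(-2, o)))
Function('z')(x, y) = Mul(x, Add(8, Mul(-2, Pow(x, 2)))) (Function('z')(x, y) = Mul(Add(8, Mul(-2, Mul(x, x))), x) = Mul(Add(8, Mul(-2, Pow(x, 2))), x) = Mul(x, Add(8, Mul(-2, Pow(x, 2)))))
Pow(Function('z')(Y, Add(Mul(-2, Pow(-5, -1)), Mul(Mul(0, -5), Pow(-5, -1)))), 3) = Pow(Mul(2, Rational(-3, 2), Add(4, Mul(-1, Pow(Rational(-3, 2), 2)))), 3) = Pow(Mul(2, Rational(-3, 2), Add(4, Mul(-1, Rational(9, 4)))), 3) = Pow(Mul(2, Rational(-3, 2), Add(4, Rational(-9, 4))), 3) = Pow(Mul(2, Rational(-3, 2), Rational(7, 4)), 3) = Pow(Rational(-21, 4), 3) = Rational(-9261, 64)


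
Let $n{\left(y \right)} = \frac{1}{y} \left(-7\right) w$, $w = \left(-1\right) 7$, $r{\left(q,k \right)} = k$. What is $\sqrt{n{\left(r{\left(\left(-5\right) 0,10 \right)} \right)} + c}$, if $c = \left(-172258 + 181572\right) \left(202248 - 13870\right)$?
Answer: $\frac{\sqrt{175455269690}}{10} \approx 41887.0$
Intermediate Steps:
$w = -7$
$c = 1754552692$ ($c = 9314 \cdot 188378 = 1754552692$)
$n{\left(y \right)} = \frac{49}{y}$ ($n{\left(y \right)} = \frac{1}{y} \left(-7\right) \left(-7\right) = - \frac{7}{y} \left(-7\right) = \frac{49}{y}$)
$\sqrt{n{\left(r{\left(\left(-5\right) 0,10 \right)} \right)} + c} = \sqrt{\frac{49}{10} + 1754552692} = \sqrt{\frac{17545526969}{10}} = \frac{\sqrt{175455269690}}{10}$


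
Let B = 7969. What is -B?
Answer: -7969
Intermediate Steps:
-B = -1*7969 = -7969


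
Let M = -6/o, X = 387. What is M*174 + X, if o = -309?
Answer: 40209/103 ≈ 390.38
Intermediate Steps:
M = 2/103 (M = -6/(-309) = -6*(-1/309) = 2/103 ≈ 0.019417)
M*174 + X = (2/103)*174 + 387 = 348/103 + 387 = 40209/103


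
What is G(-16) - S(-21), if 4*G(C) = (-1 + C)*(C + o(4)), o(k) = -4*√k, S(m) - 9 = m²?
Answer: -348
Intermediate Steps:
S(m) = 9 + m²
G(C) = (-1 + C)*(-8 + C)/4 (G(C) = ((-1 + C)*(C - 4*√4))/4 = ((-1 + C)*(C - 4*2))/4 = ((-1 + C)*(C - 8))/4 = ((-1 + C)*(-8 + C))/4 = (-1 + C)*(-8 + C)/4)
G(-16) - S(-21) = (2 - 9/4*(-16) + (¼)*(-16)²) - (9 + (-21)²) = (2 + 36 + (¼)*256) - (9 + 441) = (2 + 36 + 64) - 1*450 = 102 - 450 = -348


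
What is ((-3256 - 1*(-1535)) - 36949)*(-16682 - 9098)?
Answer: 996912600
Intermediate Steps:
((-3256 - 1*(-1535)) - 36949)*(-16682 - 9098) = ((-3256 + 1535) - 36949)*(-25780) = (-1721 - 36949)*(-25780) = -38670*(-25780) = 996912600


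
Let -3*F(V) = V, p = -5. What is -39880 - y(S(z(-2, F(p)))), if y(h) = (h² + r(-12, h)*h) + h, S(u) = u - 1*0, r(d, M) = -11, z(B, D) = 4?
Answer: -39856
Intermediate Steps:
F(V) = -V/3
S(u) = u (S(u) = u + 0 = u)
y(h) = h² - 10*h (y(h) = (h² - 11*h) + h = h² - 10*h)
-39880 - y(S(z(-2, F(p)))) = -39880 - 4*(-10 + 4) = -39880 - 4*(-6) = -39880 - 1*(-24) = -39880 + 24 = -39856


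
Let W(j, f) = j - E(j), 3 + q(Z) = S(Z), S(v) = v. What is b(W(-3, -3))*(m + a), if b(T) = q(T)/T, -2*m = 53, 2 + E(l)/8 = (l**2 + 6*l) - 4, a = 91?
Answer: 817/13 ≈ 62.846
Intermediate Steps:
E(l) = -48 + 8*l**2 + 48*l (E(l) = -16 + 8*((l**2 + 6*l) - 4) = -16 + 8*(-4 + l**2 + 6*l) = -16 + (-32 + 8*l**2 + 48*l) = -48 + 8*l**2 + 48*l)
q(Z) = -3 + Z
W(j, f) = 48 - 47*j - 8*j**2 (W(j, f) = j - (-48 + 8*j**2 + 48*j) = j + (48 - 48*j - 8*j**2) = 48 - 47*j - 8*j**2)
m = -53/2 (m = -1/2*53 = -53/2 ≈ -26.500)
b(T) = (-3 + T)/T
b(W(-3, -3))*(m + a) = ((-3 + (48 - 47*(-3) - 8*(-3)**2))/(48 - 47*(-3) - 8*(-3)**2))*(-53/2 + 91) = ((-3 + (48 + 141 - 8*9))/(48 + 141 - 8*9))*(129/2) = ((-3 + (48 + 141 - 72))/(48 + 141 - 72))*(129/2) = ((-3 + 117)/117)*(129/2) = ((1/117)*114)*(129/2) = (38/39)*(129/2) = 817/13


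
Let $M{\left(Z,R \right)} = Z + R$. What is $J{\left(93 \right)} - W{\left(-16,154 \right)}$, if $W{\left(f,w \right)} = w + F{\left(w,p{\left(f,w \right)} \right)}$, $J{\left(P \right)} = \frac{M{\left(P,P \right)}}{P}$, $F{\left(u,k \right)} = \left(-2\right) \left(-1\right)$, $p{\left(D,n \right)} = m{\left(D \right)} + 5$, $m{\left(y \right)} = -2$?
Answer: $-154$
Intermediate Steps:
$M{\left(Z,R \right)} = R + Z$
$p{\left(D,n \right)} = 3$ ($p{\left(D,n \right)} = -2 + 5 = 3$)
$F{\left(u,k \right)} = 2$
$J{\left(P \right)} = 2$ ($J{\left(P \right)} = \frac{P + P}{P} = \frac{2 P}{P} = 2$)
$W{\left(f,w \right)} = 2 + w$ ($W{\left(f,w \right)} = w + 2 = 2 + w$)
$J{\left(93 \right)} - W{\left(-16,154 \right)} = 2 - \left(2 + 154\right) = 2 - 156 = -154$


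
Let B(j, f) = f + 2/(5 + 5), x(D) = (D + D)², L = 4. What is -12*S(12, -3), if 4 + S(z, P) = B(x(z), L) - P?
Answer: -192/5 ≈ -38.400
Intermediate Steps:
x(D) = 4*D² (x(D) = (2*D)² = 4*D²)
B(j, f) = ⅕ + f (B(j, f) = f + 2/10 = f + (⅒)*2 = f + ⅕ = ⅕ + f)
S(z, P) = ⅕ - P (S(z, P) = -4 + ((⅕ + 4) - P) = -4 + (21/5 - P) = ⅕ - P)
-12*S(12, -3) = -12*(⅕ - 1*(-3)) = -12*(⅕ + 3) = -12*16/5 = -192/5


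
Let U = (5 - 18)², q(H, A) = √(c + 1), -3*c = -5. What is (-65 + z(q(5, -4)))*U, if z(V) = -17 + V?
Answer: -13858 + 338*√6/3 ≈ -13582.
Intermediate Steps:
c = 5/3 (c = -⅓*(-5) = 5/3 ≈ 1.6667)
q(H, A) = 2*√6/3 (q(H, A) = √(5/3 + 1) = √(8/3) = 2*√6/3)
U = 169 (U = (-13)² = 169)
(-65 + z(q(5, -4)))*U = (-65 + (-17 + 2*√6/3))*169 = (-82 + 2*√6/3)*169 = -13858 + 338*√6/3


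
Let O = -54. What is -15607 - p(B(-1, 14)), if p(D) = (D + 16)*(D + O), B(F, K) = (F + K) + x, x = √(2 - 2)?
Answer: -14418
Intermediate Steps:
x = 0 (x = √0 = 0)
B(F, K) = F + K (B(F, K) = (F + K) + 0 = F + K)
p(D) = (-54 + D)*(16 + D) (p(D) = (D + 16)*(D - 54) = (16 + D)*(-54 + D) = (-54 + D)*(16 + D))
-15607 - p(B(-1, 14)) = -15607 - (-864 + (-1 + 14)² - 38*(-1 + 14)) = -15607 - (-864 + 13² - 38*13) = -15607 - (-864 + 169 - 494) = -15607 - 1*(-1189) = -15607 + 1189 = -14418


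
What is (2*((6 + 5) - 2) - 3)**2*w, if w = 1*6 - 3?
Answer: 675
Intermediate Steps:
w = 3 (w = 6 - 3 = 3)
(2*((6 + 5) - 2) - 3)**2*w = (2*((6 + 5) - 2) - 3)**2*3 = (2*(11 - 2) - 3)**2*3 = (2*9 - 3)**2*3 = (18 - 3)**2*3 = 15**2*3 = 225*3 = 675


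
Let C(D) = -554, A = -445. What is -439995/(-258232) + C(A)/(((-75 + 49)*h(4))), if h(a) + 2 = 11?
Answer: 9462283/2324088 ≈ 4.0714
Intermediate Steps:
h(a) = 9 (h(a) = -2 + 11 = 9)
-439995/(-258232) + C(A)/(((-75 + 49)*h(4))) = -439995/(-258232) - 554*1/(9*(-75 + 49)) = -439995*(-1/258232) - 554/((-26*9)) = 439995/258232 - 554/(-234) = 439995/258232 - 554*(-1/234) = 439995/258232 + 277/117 = 9462283/2324088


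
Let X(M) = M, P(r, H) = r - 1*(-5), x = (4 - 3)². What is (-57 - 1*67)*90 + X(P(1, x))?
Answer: -11154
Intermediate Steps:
x = 1 (x = 1² = 1)
P(r, H) = 5 + r (P(r, H) = r + 5 = 5 + r)
(-57 - 1*67)*90 + X(P(1, x)) = (-57 - 1*67)*90 + (5 + 1) = (-57 - 67)*90 + 6 = -124*90 + 6 = -11160 + 6 = -11154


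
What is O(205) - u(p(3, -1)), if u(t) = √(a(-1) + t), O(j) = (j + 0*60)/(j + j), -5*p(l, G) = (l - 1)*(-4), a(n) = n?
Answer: ½ - √15/5 ≈ -0.27460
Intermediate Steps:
p(l, G) = -⅘ + 4*l/5 (p(l, G) = -(l - 1)*(-4)/5 = -(-1 + l)*(-4)/5 = -(4 - 4*l)/5 = -⅘ + 4*l/5)
O(j) = ½ (O(j) = (j + 0)/((2*j)) = j*(1/(2*j)) = ½)
u(t) = √(-1 + t)
O(205) - u(p(3, -1)) = ½ - √(-1 + (-⅘ + (⅘)*3)) = ½ - √(-1 + (-⅘ + 12/5)) = ½ - √(-1 + 8/5) = ½ - √(⅗) = ½ - √15/5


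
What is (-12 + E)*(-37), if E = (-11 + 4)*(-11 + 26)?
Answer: 4329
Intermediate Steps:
E = -105 (E = -7*15 = -105)
(-12 + E)*(-37) = (-12 - 105)*(-37) = -117*(-37) = 4329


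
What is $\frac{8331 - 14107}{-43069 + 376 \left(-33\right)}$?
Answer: $\frac{5776}{55477} \approx 0.10412$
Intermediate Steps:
$\frac{8331 - 14107}{-43069 + 376 \left(-33\right)} = - \frac{5776}{-43069 - 12408} = - \frac{5776}{-55477} = \left(-5776\right) \left(- \frac{1}{55477}\right) = \frac{5776}{55477}$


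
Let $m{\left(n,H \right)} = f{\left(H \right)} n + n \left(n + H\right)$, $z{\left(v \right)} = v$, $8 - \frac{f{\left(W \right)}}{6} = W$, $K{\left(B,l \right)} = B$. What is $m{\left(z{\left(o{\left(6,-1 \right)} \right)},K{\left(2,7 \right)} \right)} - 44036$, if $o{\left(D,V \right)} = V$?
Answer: $-44073$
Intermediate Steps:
$f{\left(W \right)} = 48 - 6 W$
$m{\left(n,H \right)} = n \left(48 - 6 H\right) + n \left(H + n\right)$ ($m{\left(n,H \right)} = \left(48 - 6 H\right) n + n \left(n + H\right) = n \left(48 - 6 H\right) + n \left(H + n\right)$)
$m{\left(z{\left(o{\left(6,-1 \right)} \right)},K{\left(2,7 \right)} \right)} - 44036 = - (48 - 1 - 10) - 44036 = \left(-1\right) 37 - 44036 = -37 - 44036 = -44073$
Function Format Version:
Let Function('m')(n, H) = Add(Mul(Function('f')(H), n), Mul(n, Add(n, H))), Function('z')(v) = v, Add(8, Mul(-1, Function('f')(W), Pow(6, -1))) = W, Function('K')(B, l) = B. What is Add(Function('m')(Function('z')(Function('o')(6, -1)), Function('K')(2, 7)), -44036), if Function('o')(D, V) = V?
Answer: -44073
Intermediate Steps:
Function('f')(W) = Add(48, Mul(-6, W))
Function('m')(n, H) = Add(Mul(n, Add(48, Mul(-6, H))), Mul(n, Add(H, n))) (Function('m')(n, H) = Add(Mul(Add(48, Mul(-6, H)), n), Mul(n, Add(n, H))) = Add(Mul(n, Add(48, Mul(-6, H))), Mul(n, Add(H, n))))
Add(Function('m')(Function('z')(Function('o')(6, -1)), Function('K')(2, 7)), -44036) = Add(Mul(-1, Add(48, -1, Mul(-5, 2))), -44036) = Add(Mul(-1, Add(48, -1, -10)), -44036) = Add(Mul(-1, 37), -44036) = Add(-37, -44036) = -44073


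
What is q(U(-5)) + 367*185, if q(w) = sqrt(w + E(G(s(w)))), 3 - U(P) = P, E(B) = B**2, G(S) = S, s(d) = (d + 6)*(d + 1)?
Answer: 67895 + 38*sqrt(11) ≈ 68021.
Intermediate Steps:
s(d) = (1 + d)*(6 + d) (s(d) = (6 + d)*(1 + d) = (1 + d)*(6 + d))
U(P) = 3 - P
q(w) = sqrt(w + (6 + w**2 + 7*w)**2)
q(U(-5)) + 367*185 = sqrt((3 - 1*(-5)) + (6 + (3 - 1*(-5))**2 + 7*(3 - 1*(-5)))**2) + 367*185 = sqrt((3 + 5) + (6 + (3 + 5)**2 + 7*(3 + 5))**2) + 67895 = sqrt(8 + (6 + 8**2 + 7*8)**2) + 67895 = sqrt(8 + (6 + 64 + 56)**2) + 67895 = sqrt(8 + 126**2) + 67895 = sqrt(8 + 15876) + 67895 = sqrt(15884) + 67895 = 38*sqrt(11) + 67895 = 67895 + 38*sqrt(11)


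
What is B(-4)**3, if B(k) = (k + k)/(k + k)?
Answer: 1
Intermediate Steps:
B(k) = 1 (B(k) = (2*k)/((2*k)) = (2*k)*(1/(2*k)) = 1)
B(-4)**3 = 1**3 = 1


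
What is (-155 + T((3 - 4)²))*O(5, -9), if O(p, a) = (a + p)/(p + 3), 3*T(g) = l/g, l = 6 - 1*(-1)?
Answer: 229/3 ≈ 76.333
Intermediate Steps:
l = 7 (l = 6 + 1 = 7)
T(g) = 7/(3*g) (T(g) = (7/g)/3 = 7/(3*g))
O(p, a) = (a + p)/(3 + p)
(-155 + T((3 - 4)²))*O(5, -9) = (-155 + 7/(3*((3 - 4)²)))*((-9 + 5)/(3 + 5)) = (-155 + 7/(3*((-1)²)))*(-4/8) = (-155 + (7/3)/1)*((⅛)*(-4)) = (-155 + (7/3)*1)*(-½) = (-155 + 7/3)*(-½) = -458/3*(-½) = 229/3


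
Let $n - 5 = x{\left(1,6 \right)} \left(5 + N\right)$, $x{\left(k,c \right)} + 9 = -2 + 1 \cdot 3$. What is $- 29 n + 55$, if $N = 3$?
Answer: $1766$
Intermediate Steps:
$x{\left(k,c \right)} = -8$ ($x{\left(k,c \right)} = -9 + \left(-2 + 1 \cdot 3\right) = -9 + \left(-2 + 3\right) = -9 + 1 = -8$)
$n = -59$ ($n = 5 - 8 \left(5 + 3\right) = 5 - 64 = -59$)
$- 29 n + 55 = \left(-29\right) \left(-59\right) + 55 = 1711 + 55 = 1766$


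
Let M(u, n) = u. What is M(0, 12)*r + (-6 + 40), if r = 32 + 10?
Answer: 34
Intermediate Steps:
r = 42
M(0, 12)*r + (-6 + 40) = 0*42 + (-6 + 40) = 0 + 34 = 34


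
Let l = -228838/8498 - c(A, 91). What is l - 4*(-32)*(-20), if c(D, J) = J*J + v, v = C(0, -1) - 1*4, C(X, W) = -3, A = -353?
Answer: -46148085/4249 ≈ -10861.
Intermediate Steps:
v = -7 (v = -3 - 1*4 = -3 - 4 = -7)
c(D, J) = -7 + J**2 (c(D, J) = J*J - 7 = J**2 - 7 = -7 + J**2)
l = -35270645/4249 (l = -228838/8498 - (-7 + 91**2) = -228838*1/8498 - (-7 + 8281) = -114419/4249 - 1*8274 = -114419/4249 - 8274 = -35270645/4249 ≈ -8300.9)
l - 4*(-32)*(-20) = -35270645/4249 - 4*(-32)*(-20) = -35270645/4249 - (-128)*(-20) = -35270645/4249 - 1*2560 = -35270645/4249 - 2560 = -46148085/4249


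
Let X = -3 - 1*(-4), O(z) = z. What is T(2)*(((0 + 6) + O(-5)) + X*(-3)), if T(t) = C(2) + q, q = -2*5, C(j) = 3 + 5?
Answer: 4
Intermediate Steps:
X = 1 (X = -3 + 4 = 1)
C(j) = 8
q = -10
T(t) = -2 (T(t) = 8 - 10 = -2)
T(2)*(((0 + 6) + O(-5)) + X*(-3)) = -2*(((0 + 6) - 5) + 1*(-3)) = -2*((6 - 5) - 3) = -2*(1 - 3) = -2*(-2) = 4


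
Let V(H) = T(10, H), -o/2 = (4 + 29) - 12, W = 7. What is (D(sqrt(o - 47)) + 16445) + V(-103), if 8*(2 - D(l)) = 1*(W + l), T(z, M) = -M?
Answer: 132393/8 - I*sqrt(89)/8 ≈ 16549.0 - 1.1792*I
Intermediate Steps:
o = -42 (o = -2*((4 + 29) - 12) = -2*(33 - 12) = -2*21 = -42)
V(H) = -H
D(l) = 9/8 - l/8 (D(l) = 2 - (7 + l)/8 = 2 + (-7/8 - l/8) = 9/8 - l/8)
(D(sqrt(o - 47)) + 16445) + V(-103) = ((9/8 - sqrt(-42 - 47)/8) + 16445) - 1*(-103) = ((9/8 - I*sqrt(89)/8) + 16445) + 103 = (131569/8 - I*sqrt(89)/8) + 103 = 132393/8 - I*sqrt(89)/8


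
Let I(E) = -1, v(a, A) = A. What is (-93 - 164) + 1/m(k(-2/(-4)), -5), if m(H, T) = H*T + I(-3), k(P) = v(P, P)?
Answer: -1801/7 ≈ -257.29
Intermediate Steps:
k(P) = P
m(H, T) = -1 + H*T (m(H, T) = H*T - 1 = -1 + H*T)
(-93 - 164) + 1/m(k(-2/(-4)), -5) = (-93 - 164) + 1/(-1 - 2/(-4)*(-5)) = -257 + 1/(-1 - 2*(-¼)*(-5)) = -257 + 1/(-1 + (½)*(-5)) = -257 + 1/(-1 - 5/2) = -257 + 1/(-7/2) = -257 - 2/7 = -1801/7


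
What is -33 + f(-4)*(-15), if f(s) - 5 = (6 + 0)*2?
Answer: -288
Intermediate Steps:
f(s) = 17 (f(s) = 5 + (6 + 0)*2 = 5 + 6*2 = 5 + 12 = 17)
-33 + f(-4)*(-15) = -33 + 17*(-15) = -33 - 255 = -288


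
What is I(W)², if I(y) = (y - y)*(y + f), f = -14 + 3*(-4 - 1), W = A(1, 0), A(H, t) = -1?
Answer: 0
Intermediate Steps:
W = -1
f = -29 (f = -14 + 3*(-5) = -14 - 15 = -29)
I(y) = 0 (I(y) = (y - y)*(y - 29) = 0*(-29 + y) = 0)
I(W)² = 0² = 0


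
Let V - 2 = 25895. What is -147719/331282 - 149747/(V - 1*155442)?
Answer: 2344017523/3301225130 ≈ 0.71004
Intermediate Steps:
V = 25897 (V = 2 + 25895 = 25897)
-147719/331282 - 149747/(V - 1*155442) = -147719/331282 - 149747/(25897 - 1*155442) = -147719*1/331282 - 149747/(25897 - 155442) = -147719/331282 - 149747/(-129545) = -147719/331282 - 149747*(-1/129545) = -147719/331282 + 11519/9965 = 2344017523/3301225130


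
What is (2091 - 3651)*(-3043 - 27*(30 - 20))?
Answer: 5168280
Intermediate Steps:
(2091 - 3651)*(-3043 - 27*(30 - 20)) = -1560*(-3043 - 27*10) = -1560*(-3043 - 270) = -1560*(-3313) = 5168280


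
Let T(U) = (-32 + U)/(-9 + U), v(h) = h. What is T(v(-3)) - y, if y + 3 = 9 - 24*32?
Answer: 9179/12 ≈ 764.92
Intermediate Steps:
y = -762 (y = -3 + (9 - 24*32) = -3 + (9 - 768) = -3 - 759 = -762)
T(U) = (-32 + U)/(-9 + U)
T(v(-3)) - y = (-32 - 3)/(-9 - 3) - 1*(-762) = -35/(-12) + 762 = -1/12*(-35) + 762 = 35/12 + 762 = 9179/12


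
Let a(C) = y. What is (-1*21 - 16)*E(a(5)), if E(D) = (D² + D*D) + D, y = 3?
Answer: -777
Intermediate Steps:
a(C) = 3
E(D) = D + 2*D² (E(D) = (D² + D²) + D = 2*D² + D = D + 2*D²)
(-1*21 - 16)*E(a(5)) = (-1*21 - 16)*(3*(1 + 2*3)) = (-21 - 16)*(3*(1 + 6)) = -111*7 = -37*21 = -777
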